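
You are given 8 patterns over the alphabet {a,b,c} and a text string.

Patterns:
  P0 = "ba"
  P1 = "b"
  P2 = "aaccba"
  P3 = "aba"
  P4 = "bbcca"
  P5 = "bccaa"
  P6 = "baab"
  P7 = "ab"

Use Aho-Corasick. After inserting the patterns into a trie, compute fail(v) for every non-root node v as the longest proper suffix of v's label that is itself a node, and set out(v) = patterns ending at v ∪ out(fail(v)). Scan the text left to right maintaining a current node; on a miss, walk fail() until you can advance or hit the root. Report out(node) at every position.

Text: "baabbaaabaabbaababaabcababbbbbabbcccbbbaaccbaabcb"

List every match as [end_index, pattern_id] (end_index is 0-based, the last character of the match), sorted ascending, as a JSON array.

Construct AC machine:
Trie nodes:
  n0 'ε': a→3 b→1
  n1 'b': a→2 b→11 c→15  [P1 ends]
  n2 'ba': a→19  [P0 ends]
  n3 'a': a→4 b→9
  n4 'aa': c→5
  n5 'aac': c→6
  n6 'aacc': b→7
  n7 'aaccb': a→8
  n8 'aaccba': ·  [P2 ends]
  n9 'ab': a→10  [P7 ends]
  n10 'aba': ·  [P3 ends]
  n11 'bb': c→12
  n12 'bbc': c→13
  n13 'bbcc': a→14
  n14 'bbcca': ·  [P4 ends]
  n15 'bc': c→16
  n16 'bcc': a→17
  n17 'bcca': a→18
  n18 'bccaa': ·  [P5 ends]
  n19 'baa': b→20
  n20 'baab': ·  [P6 ends]

BFS fail/out derivation:
  fail(1) 'b': from fail(0)=0 chase 'b': 0 ⇒ 0;  out={1}∪out(0)={1}
  fail(3) 'a': from fail(0)=0 chase 'a': 0 ⇒ 0;  out=∅∪out(0)=∅
  fail(2) 'ba': from fail(1)=0 chase 'a': 0 ⇒ 3;  out={0}∪out(3)={0}
  fail(4) 'aa': from fail(3)=0 chase 'a': 0 ⇒ 3;  out=∅∪out(3)=∅
  fail(9) 'ab': from fail(3)=0 chase 'b': 0 ⇒ 1;  out={7}∪out(1)={1,7}
  fail(11) 'bb': from fail(1)=0 chase 'b': 0 ⇒ 1;  out=∅∪out(1)={1}
  fail(15) 'bc': from fail(1)=0 chase 'c': 0 ⇒ 0;  out=∅∪out(0)=∅
  fail(5) 'aac': from fail(4)=3 chase 'c': 3→0 ⇒ 0;  out=∅∪out(0)=∅
  fail(10) 'aba': from fail(9)=1 chase 'a': 1 ⇒ 2;  out={3}∪out(2)={0,3}
  fail(12) 'bbc': from fail(11)=1 chase 'c': 1 ⇒ 15;  out=∅∪out(15)=∅
  fail(16) 'bcc': from fail(15)=0 chase 'c': 0 ⇒ 0;  out=∅∪out(0)=∅
  fail(19) 'baa': from fail(2)=3 chase 'a': 3 ⇒ 4;  out=∅∪out(4)=∅
  fail(6) 'aacc': from fail(5)=0 chase 'c': 0 ⇒ 0;  out=∅∪out(0)=∅
  fail(13) 'bbcc': from fail(12)=15 chase 'c': 15 ⇒ 16;  out=∅∪out(16)=∅
  fail(17) 'bcca': from fail(16)=0 chase 'a': 0 ⇒ 3;  out=∅∪out(3)=∅
  fail(20) 'baab': from fail(19)=4 chase 'b': 4→3 ⇒ 9;  out={6}∪out(9)={1,6,7}
  fail(7) 'aaccb': from fail(6)=0 chase 'b': 0 ⇒ 1;  out=∅∪out(1)={1}
  fail(14) 'bbcca': from fail(13)=16 chase 'a': 16 ⇒ 17;  out={4}∪out(17)={4}
  fail(18) 'bccaa': from fail(17)=3 chase 'a': 3 ⇒ 4;  out={5}∪out(4)={5}
  fail(8) 'aaccba': from fail(7)=1 chase 'a': 1 ⇒ 2;  out={2}∪out(2)={0,2}

Scan:
i=0 'b': node 0→1  → match P1@[0:0]
i=1 'a': node 1→2  → match P0@[0:1]
i=2 'a': node 2→19
i=3 'b': node 19→20  → match P1@[3:3],P6@[0:3],P7@[2:3]
i=4 'b': node 20→11 (fail-walked)  → match P1@[4:4]
i=5 'a': node 11→2 (fail-walked)  → match P0@[4:5]
i=6 'a': node 2→19
i=7 'a': node 19→4 (fail-walked)
i=8 'b': node 4→9 (fail-walked)  → match P1@[8:8],P7@[7:8]
i=9 'a': node 9→10  → match P0@[8:9],P3@[7:9]
i=10 'a': node 10→19 (fail-walked)
i=11 'b': node 19→20  → match P1@[11:11],P6@[8:11],P7@[10:11]
i=12 'b': node 20→11 (fail-walked)  → match P1@[12:12]
i=13 'a': node 11→2 (fail-walked)  → match P0@[12:13]
i=14 'a': node 2→19
i=15 'b': node 19→20  → match P1@[15:15],P6@[12:15],P7@[14:15]
i=16 'a': node 20→10 (fail-walked)  → match P0@[15:16],P3@[14:16]
i=17 'b': node 10→9 (fail-walked)  → match P1@[17:17],P7@[16:17]
i=18 'a': node 9→10  → match P0@[17:18],P3@[16:18]
i=19 'a': node 10→19 (fail-walked)
i=20 'b': node 19→20  → match P1@[20:20],P6@[17:20],P7@[19:20]
i=21 'c': node 20→15 (fail-walked)
i=22 'a': node 15→3 (fail-walked)
i=23 'b': node 3→9  → match P1@[23:23],P7@[22:23]
i=24 'a': node 9→10  → match P0@[23:24],P3@[22:24]
i=25 'b': node 10→9 (fail-walked)  → match P1@[25:25],P7@[24:25]
i=26 'b': node 9→11 (fail-walked)  → match P1@[26:26]
i=27 'b': node 11→11 (fail-walked)  → match P1@[27:27]
i=28 'b': node 11→11 (fail-walked)  → match P1@[28:28]
i=29 'b': node 11→11 (fail-walked)  → match P1@[29:29]
i=30 'a': node 11→2 (fail-walked)  → match P0@[29:30]
i=31 'b': node 2→9 (fail-walked)  → match P1@[31:31],P7@[30:31]
i=32 'b': node 9→11 (fail-walked)  → match P1@[32:32]
i=33 'c': node 11→12
i=34 'c': node 12→13
i=35 'c': node 13→0 (fail-walked)
i=36 'b': node 0→1  → match P1@[36:36]
i=37 'b': node 1→11  → match P1@[37:37]
i=38 'b': node 11→11 (fail-walked)  → match P1@[38:38]
i=39 'a': node 11→2 (fail-walked)  → match P0@[38:39]
i=40 'a': node 2→19
i=41 'c': node 19→5 (fail-walked)
i=42 'c': node 5→6
i=43 'b': node 6→7  → match P1@[43:43]
i=44 'a': node 7→8  → match P0@[43:44],P2@[39:44]
i=45 'a': node 8→19 (fail-walked)
i=46 'b': node 19→20  → match P1@[46:46],P6@[43:46],P7@[45:46]
i=47 'c': node 20→15 (fail-walked)
i=48 'b': node 15→1 (fail-walked)  → match P1@[48:48]

Result: [[0,1],[1,0],[3,1],[3,6],[3,7],[4,1],[5,0],[8,1],[8,7],[9,0],[9,3],[11,1],[11,6],[11,7],[12,1],[13,0],[15,1],[15,6],[15,7],[16,0],[16,3],[17,1],[17,7],[18,0],[18,3],[20,1],[20,6],[20,7],[23,1],[23,7],[24,0],[24,3],[25,1],[25,7],[26,1],[27,1],[28,1],[29,1],[30,0],[31,1],[31,7],[32,1],[36,1],[37,1],[38,1],[39,0],[43,1],[44,0],[44,2],[46,1],[46,6],[46,7],[48,1]]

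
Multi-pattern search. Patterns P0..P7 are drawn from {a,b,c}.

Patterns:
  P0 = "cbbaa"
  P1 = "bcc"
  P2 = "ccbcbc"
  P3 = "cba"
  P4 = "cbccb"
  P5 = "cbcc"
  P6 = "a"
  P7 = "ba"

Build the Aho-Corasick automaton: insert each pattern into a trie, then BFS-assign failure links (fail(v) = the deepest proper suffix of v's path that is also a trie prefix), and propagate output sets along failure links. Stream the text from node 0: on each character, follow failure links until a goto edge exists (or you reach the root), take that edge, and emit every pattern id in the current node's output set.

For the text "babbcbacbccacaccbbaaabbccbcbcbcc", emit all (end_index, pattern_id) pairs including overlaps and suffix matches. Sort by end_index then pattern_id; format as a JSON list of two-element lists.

Build automaton:
Trie nodes:
  0='ε' goto a→18 b→6 c→1
  1='c' goto b→2 c→9
  2='cb' goto a→14 b→3 c→15
  3='cbb' goto a→4
  4='cbba' goto a→5
  5='cbbaa' goto ·  [P0 ends]
  6='b' goto a→19 c→7
  7='bc' goto c→8
  8='bcc' goto ·  [P1 ends]
  9='cc' goto b→10
  10='ccb' goto c→11
  11='ccbc' goto b→12
  12='ccbcb' goto c→13
  13='ccbcbc' goto ·  [P2 ends]
  14='cba' goto ·  [P3 ends]
  15='cbc' goto c→16
  16='cbcc' goto b→17  [P5 ends]
  17='cbccb' goto ·  [P4 ends]
  18='a' goto ·  [P6 ends]
  19='ba' goto ·  [P7 ends]

Failure links (BFS by depth):
  n1('c'): parent n0 fail=0; on 'c' 0 → fail=0;  out ∅∪∅=∅
  n6('b'): parent n0 fail=0; on 'b' 0 → fail=0;  out ∅∪∅=∅
  n18('a'): parent n0 fail=0; on 'a' 0 → fail=0;  out {6}∪∅={6}
  n2('cb'): parent n1 fail=0; on 'b' 0 → fail=6;  out ∅∪∅=∅
  n7('bc'): parent n6 fail=0; on 'c' 0 → fail=1;  out ∅∪∅=∅
  n9('cc'): parent n1 fail=0; on 'c' 0 → fail=1;  out ∅∪∅=∅
  n19('ba'): parent n6 fail=0; on 'a' 0 → fail=18;  out {7}∪{6}={6,7}
  n3('cbb'): parent n2 fail=6; on 'b' 6→0 → fail=6;  out ∅∪∅=∅
  n8('bcc'): parent n7 fail=1; on 'c' 1 → fail=9;  out {1}∪∅={1}
  n10('ccb'): parent n9 fail=1; on 'b' 1 → fail=2;  out ∅∪∅=∅
  n14('cba'): parent n2 fail=6; on 'a' 6 → fail=19;  out {3}∪{6,7}={3,6,7}
  n15('cbc'): parent n2 fail=6; on 'c' 6 → fail=7;  out ∅∪∅=∅
  n4('cbba'): parent n3 fail=6; on 'a' 6 → fail=19;  out ∅∪{6,7}={6,7}
  n11('ccbc'): parent n10 fail=2; on 'c' 2 → fail=15;  out ∅∪∅=∅
  n16('cbcc'): parent n15 fail=7; on 'c' 7 → fail=8;  out {5}∪{1}={1,5}
  n5('cbbaa'): parent n4 fail=19; on 'a' 19→18→0 → fail=18;  out {0}∪{6}={0,6}
  n12('ccbcb'): parent n11 fail=15; on 'b' 15→7→1 → fail=2;  out ∅∪∅=∅
  n17('cbccb'): parent n16 fail=8; on 'b' 8→9 → fail=10;  out {4}∪∅={4}
  n13('ccbcbc'): parent n12 fail=2; on 'c' 2 → fail=15;  out {2}∪∅={2}

Text stream:
[0] read 'b'  n0⇒n6
[1] read 'a'  n6⇒n19  → match P6@[1:1],P7@[0:1]
[2] read 'b'  n19⇒n6 ·f
[3] read 'b'  n6⇒n6 ·f
[4] read 'c'  n6⇒n7
[5] read 'b'  n7⇒n2 ·f
[6] read 'a'  n2⇒n14  → match P3@[4:6],P6@[6:6],P7@[5:6]
[7] read 'c'  n14⇒n1 ·f
[8] read 'b'  n1⇒n2
[9] read 'c'  n2⇒n15
[10] read 'c'  n15⇒n16  → match P1@[8:10],P5@[7:10]
[11] read 'a'  n16⇒n18 ·f  → match P6@[11:11]
[12] read 'c'  n18⇒n1 ·f
[13] read 'a'  n1⇒n18 ·f  → match P6@[13:13]
[14] read 'c'  n18⇒n1 ·f
[15] read 'c'  n1⇒n9
[16] read 'b'  n9⇒n10
[17] read 'b'  n10⇒n3 ·f
[18] read 'a'  n3⇒n4  → match P6@[18:18],P7@[17:18]
[19] read 'a'  n4⇒n5  → match P0@[15:19],P6@[19:19]
[20] read 'a'  n5⇒n18 ·f  → match P6@[20:20]
[21] read 'b'  n18⇒n6 ·f
[22] read 'b'  n6⇒n6 ·f
[23] read 'c'  n6⇒n7
[24] read 'c'  n7⇒n8  → match P1@[22:24]
[25] read 'b'  n8⇒n10 ·f
[26] read 'c'  n10⇒n11
[27] read 'b'  n11⇒n12
[28] read 'c'  n12⇒n13  → match P2@[23:28]
[29] read 'b'  n13⇒n2 ·f
[30] read 'c'  n2⇒n15
[31] read 'c'  n15⇒n16  → match P1@[29:31],P5@[28:31]

All matches (sorted): [[1,6],[1,7],[6,3],[6,6],[6,7],[10,1],[10,5],[11,6],[13,6],[18,6],[18,7],[19,0],[19,6],[20,6],[24,1],[28,2],[31,1],[31,5]]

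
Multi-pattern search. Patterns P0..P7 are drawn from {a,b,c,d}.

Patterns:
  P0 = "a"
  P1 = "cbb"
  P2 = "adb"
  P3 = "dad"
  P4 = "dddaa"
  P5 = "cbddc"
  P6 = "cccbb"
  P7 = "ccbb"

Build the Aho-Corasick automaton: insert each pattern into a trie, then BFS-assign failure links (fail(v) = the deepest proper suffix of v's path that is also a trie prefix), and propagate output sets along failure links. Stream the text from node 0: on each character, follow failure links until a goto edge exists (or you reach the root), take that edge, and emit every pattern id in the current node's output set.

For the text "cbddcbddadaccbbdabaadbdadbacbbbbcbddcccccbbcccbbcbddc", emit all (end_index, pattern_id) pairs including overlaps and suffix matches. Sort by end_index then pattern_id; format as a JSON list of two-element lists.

Construct AC machine:
Trie nodes:
  0='ε' goto a→1 c→2 d→7
  1='a' goto d→5  [P0 ends]
  2='c' goto b→3 c→17
  3='cb' goto b→4 d→14
  4='cbb' goto ·  [P1 ends]
  5='ad' goto b→6
  6='adb' goto ·  [P2 ends]
  7='d' goto a→8 d→10
  8='da' goto d→9
  9='dad' goto ·  [P3 ends]
  10='dd' goto d→11
  11='ddd' goto a→12
  12='ddda' goto a→13
  13='dddaa' goto ·  [P4 ends]
  14='cbd' goto d→15
  15='cbdd' goto c→16
  16='cbddc' goto ·  [P5 ends]
  17='cc' goto b→21 c→18
  18='ccc' goto b→19
  19='cccb' goto b→20
  20='cccbb' goto ·  [P6 ends]
  21='ccb' goto b→22
  22='ccbb' goto ·  [P7 ends]

BFS fail/out derivation:
  fail(1) 'a': from fail(0)=0 chase 'a': 0 ⇒ 0;  out={0}∪out(0)={0}
  fail(2) 'c': from fail(0)=0 chase 'c': 0 ⇒ 0;  out=∅∪out(0)=∅
  fail(7) 'd': from fail(0)=0 chase 'd': 0 ⇒ 0;  out=∅∪out(0)=∅
  fail(3) 'cb': from fail(2)=0 chase 'b': 0 ⇒ 0;  out=∅∪out(0)=∅
  fail(5) 'ad': from fail(1)=0 chase 'd': 0 ⇒ 7;  out=∅∪out(7)=∅
  fail(8) 'da': from fail(7)=0 chase 'a': 0 ⇒ 1;  out=∅∪out(1)={0}
  fail(10) 'dd': from fail(7)=0 chase 'd': 0 ⇒ 7;  out=∅∪out(7)=∅
  fail(17) 'cc': from fail(2)=0 chase 'c': 0 ⇒ 2;  out=∅∪out(2)=∅
  fail(4) 'cbb': from fail(3)=0 chase 'b': 0 ⇒ 0;  out={1}∪out(0)={1}
  fail(6) 'adb': from fail(5)=7 chase 'b': 7→0 ⇒ 0;  out={2}∪out(0)={2}
  fail(9) 'dad': from fail(8)=1 chase 'd': 1 ⇒ 5;  out={3}∪out(5)={3}
  fail(11) 'ddd': from fail(10)=7 chase 'd': 7 ⇒ 10;  out=∅∪out(10)=∅
  fail(14) 'cbd': from fail(3)=0 chase 'd': 0 ⇒ 7;  out=∅∪out(7)=∅
  fail(18) 'ccc': from fail(17)=2 chase 'c': 2 ⇒ 17;  out=∅∪out(17)=∅
  fail(21) 'ccb': from fail(17)=2 chase 'b': 2 ⇒ 3;  out=∅∪out(3)=∅
  fail(12) 'ddda': from fail(11)=10 chase 'a': 10→7 ⇒ 8;  out=∅∪out(8)={0}
  fail(15) 'cbdd': from fail(14)=7 chase 'd': 7 ⇒ 10;  out=∅∪out(10)=∅
  fail(19) 'cccb': from fail(18)=17 chase 'b': 17 ⇒ 21;  out=∅∪out(21)=∅
  fail(22) 'ccbb': from fail(21)=3 chase 'b': 3 ⇒ 4;  out={7}∪out(4)={1,7}
  fail(13) 'dddaa': from fail(12)=8 chase 'a': 8→1→0 ⇒ 1;  out={4}∪out(1)={0,4}
  fail(16) 'cbddc': from fail(15)=10 chase 'c': 10→7→0 ⇒ 2;  out={5}∪out(2)={5}
  fail(20) 'cccbb': from fail(19)=21 chase 'b': 21 ⇒ 22;  out={6}∪out(22)={1,6,7}

Scan:
i=0 'c': node 0→2
i=1 'b': node 2→3
i=2 'd': node 3→14
i=3 'd': node 14→15
i=4 'c': node 15→16  → match P5@[0:4]
i=5 'b': node 16→3 (fail-walked)
i=6 'd': node 3→14
i=7 'd': node 14→15
i=8 'a': node 15→8 (fail-walked)  → match P0@[8:8]
i=9 'd': node 8→9  → match P3@[7:9]
i=10 'a': node 9→8 (fail-walked)  → match P0@[10:10]
i=11 'c': node 8→2 (fail-walked)
i=12 'c': node 2→17
i=13 'b': node 17→21
i=14 'b': node 21→22  → match P1@[12:14],P7@[11:14]
i=15 'd': node 22→7 (fail-walked)
i=16 'a': node 7→8  → match P0@[16:16]
i=17 'b': node 8→0 (fail-walked)
i=18 'a': node 0→1  → match P0@[18:18]
i=19 'a': node 1→1 (fail-walked)  → match P0@[19:19]
i=20 'd': node 1→5
i=21 'b': node 5→6  → match P2@[19:21]
i=22 'd': node 6→7 (fail-walked)
i=23 'a': node 7→8  → match P0@[23:23]
i=24 'd': node 8→9  → match P3@[22:24]
i=25 'b': node 9→6 (fail-walked)  → match P2@[23:25]
i=26 'a': node 6→1 (fail-walked)  → match P0@[26:26]
i=27 'c': node 1→2 (fail-walked)
i=28 'b': node 2→3
i=29 'b': node 3→4  → match P1@[27:29]
i=30 'b': node 4→0 (fail-walked)
i=31 'b': node 0→0
i=32 'c': node 0→2
i=33 'b': node 2→3
i=34 'd': node 3→14
i=35 'd': node 14→15
i=36 'c': node 15→16  → match P5@[32:36]
i=37 'c': node 16→17 (fail-walked)
i=38 'c': node 17→18
i=39 'c': node 18→18 (fail-walked)
i=40 'c': node 18→18 (fail-walked)
i=41 'b': node 18→19
i=42 'b': node 19→20  → match P1@[40:42],P6@[38:42],P7@[39:42]
i=43 'c': node 20→2 (fail-walked)
i=44 'c': node 2→17
i=45 'c': node 17→18
i=46 'b': node 18→19
i=47 'b': node 19→20  → match P1@[45:47],P6@[43:47],P7@[44:47]
i=48 'c': node 20→2 (fail-walked)
i=49 'b': node 2→3
i=50 'd': node 3→14
i=51 'd': node 14→15
i=52 'c': node 15→16  → match P5@[48:52]

All matches (sorted): [[4,5],[8,0],[9,3],[10,0],[14,1],[14,7],[16,0],[18,0],[19,0],[21,2],[23,0],[24,3],[25,2],[26,0],[29,1],[36,5],[42,1],[42,6],[42,7],[47,1],[47,6],[47,7],[52,5]]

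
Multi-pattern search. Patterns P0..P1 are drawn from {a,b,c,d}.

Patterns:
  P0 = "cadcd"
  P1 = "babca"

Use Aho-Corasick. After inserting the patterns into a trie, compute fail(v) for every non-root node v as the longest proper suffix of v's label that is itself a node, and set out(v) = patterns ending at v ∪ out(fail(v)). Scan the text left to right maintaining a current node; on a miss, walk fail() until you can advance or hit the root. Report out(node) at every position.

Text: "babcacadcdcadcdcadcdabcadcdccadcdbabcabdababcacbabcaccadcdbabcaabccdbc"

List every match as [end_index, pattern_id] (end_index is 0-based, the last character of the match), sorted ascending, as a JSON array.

Build:
Trie (insert patterns):
  n0 'ε': b→6 c→1
  n1 'c': a→2
  n2 'ca': d→3
  n3 'cad': c→4
  n4 'cadc': d→5
  n5 'cadcd': ·  [P0 ends]
  n6 'b': a→7
  n7 'ba': b→8
  n8 'bab': c→9
  n9 'babc': a→10
  n10 'babca': ·  [P1 ends]

BFS fail/out derivation:
  n1('c'): parent n0 fail=0; on 'c' 0 → fail=0;  out ∅∪∅=∅
  n6('b'): parent n0 fail=0; on 'b' 0 → fail=0;  out ∅∪∅=∅
  n2('ca'): parent n1 fail=0; on 'a' 0 → fail=0;  out ∅∪∅=∅
  n7('ba'): parent n6 fail=0; on 'a' 0 → fail=0;  out ∅∪∅=∅
  n3('cad'): parent n2 fail=0; on 'd' 0 → fail=0;  out ∅∪∅=∅
  n8('bab'): parent n7 fail=0; on 'b' 0 → fail=6;  out ∅∪∅=∅
  n4('cadc'): parent n3 fail=0; on 'c' 0 → fail=1;  out ∅∪∅=∅
  n9('babc'): parent n8 fail=6; on 'c' 6→0 → fail=1;  out ∅∪∅=∅
  n5('cadcd'): parent n4 fail=1; on 'd' 1→0 → fail=0;  out {0}∪∅={0}
  n10('babca'): parent n9 fail=1; on 'a' 1 → fail=2;  out {1}∪∅={1}

Text stream:
[0] read 'b'  n0⇒n6
[1] read 'a'  n6⇒n7
[2] read 'b'  n7⇒n8
[3] read 'c'  n8⇒n9
[4] read 'a'  n9⇒n10  → match P1@[0:4]
[5] read 'c'  n10⇒n1 (fail-walked)
[6] read 'a'  n1⇒n2
[7] read 'd'  n2⇒n3
[8] read 'c'  n3⇒n4
[9] read 'd'  n4⇒n5  → match P0@[5:9]
[10] read 'c'  n5⇒n1 (fail-walked)
[11] read 'a'  n1⇒n2
[12] read 'd'  n2⇒n3
[13] read 'c'  n3⇒n4
[14] read 'd'  n4⇒n5  → match P0@[10:14]
[15] read 'c'  n5⇒n1 (fail-walked)
[16] read 'a'  n1⇒n2
[17] read 'd'  n2⇒n3
[18] read 'c'  n3⇒n4
[19] read 'd'  n4⇒n5  → match P0@[15:19]
[20] read 'a'  n5⇒n0 (fail-walked)
[21] read 'b'  n0⇒n6
[22] read 'c'  n6⇒n1 (fail-walked)
[23] read 'a'  n1⇒n2
[24] read 'd'  n2⇒n3
[25] read 'c'  n3⇒n4
[26] read 'd'  n4⇒n5  → match P0@[22:26]
[27] read 'c'  n5⇒n1 (fail-walked)
[28] read 'c'  n1⇒n1 (fail-walked)
[29] read 'a'  n1⇒n2
[30] read 'd'  n2⇒n3
[31] read 'c'  n3⇒n4
[32] read 'd'  n4⇒n5  → match P0@[28:32]
[33] read 'b'  n5⇒n6 (fail-walked)
[34] read 'a'  n6⇒n7
[35] read 'b'  n7⇒n8
[36] read 'c'  n8⇒n9
[37] read 'a'  n9⇒n10  → match P1@[33:37]
[38] read 'b'  n10⇒n6 (fail-walked)
[39] read 'd'  n6⇒n0 (fail-walked)
[40] read 'a'  n0⇒n0
[41] read 'b'  n0⇒n6
[42] read 'a'  n6⇒n7
[43] read 'b'  n7⇒n8
[44] read 'c'  n8⇒n9
[45] read 'a'  n9⇒n10  → match P1@[41:45]
[46] read 'c'  n10⇒n1 (fail-walked)
[47] read 'b'  n1⇒n6 (fail-walked)
[48] read 'a'  n6⇒n7
[49] read 'b'  n7⇒n8
[50] read 'c'  n8⇒n9
[51] read 'a'  n9⇒n10  → match P1@[47:51]
[52] read 'c'  n10⇒n1 (fail-walked)
[53] read 'c'  n1⇒n1 (fail-walked)
[54] read 'a'  n1⇒n2
[55] read 'd'  n2⇒n3
[56] read 'c'  n3⇒n4
[57] read 'd'  n4⇒n5  → match P0@[53:57]
[58] read 'b'  n5⇒n6 (fail-walked)
[59] read 'a'  n6⇒n7
[60] read 'b'  n7⇒n8
[61] read 'c'  n8⇒n9
[62] read 'a'  n9⇒n10  → match P1@[58:62]
[63] read 'a'  n10⇒n0 (fail-walked)
[64] read 'b'  n0⇒n6
[65] read 'c'  n6⇒n1 (fail-walked)
[66] read 'c'  n1⇒n1 (fail-walked)
[67] read 'd'  n1⇒n0 (fail-walked)
[68] read 'b'  n0⇒n6
[69] read 'c'  n6⇒n1 (fail-walked)

Result: [[4,1],[9,0],[14,0],[19,0],[26,0],[32,0],[37,1],[45,1],[51,1],[57,0],[62,1]]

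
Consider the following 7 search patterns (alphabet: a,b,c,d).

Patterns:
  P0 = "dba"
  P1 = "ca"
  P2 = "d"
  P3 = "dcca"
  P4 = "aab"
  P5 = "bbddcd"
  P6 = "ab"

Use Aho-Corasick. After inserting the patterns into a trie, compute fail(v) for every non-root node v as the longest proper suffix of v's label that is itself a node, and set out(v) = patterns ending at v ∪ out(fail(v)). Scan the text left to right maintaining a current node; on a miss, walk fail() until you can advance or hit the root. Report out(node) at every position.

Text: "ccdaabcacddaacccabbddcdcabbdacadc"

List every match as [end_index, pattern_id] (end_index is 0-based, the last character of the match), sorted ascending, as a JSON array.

Build automaton:
Trie (insert patterns):
  0='ε' goto a→9 b→12 c→4 d→1
  1='d' goto b→2 c→6  ←P2
  2='db' goto a→3
  3='dba' goto ·  ←P0
  4='c' goto a→5
  5='ca' goto ·  ←P1
  6='dc' goto c→7
  7='dcc' goto a→8
  8='dcca' goto ·  ←P3
  9='a' goto a→10 b→18
  10='aa' goto b→11
  11='aab' goto ·  ←P4
  12='b' goto b→13
  13='bb' goto d→14
  14='bbd' goto d→15
  15='bbdd' goto c→16
  16='bbddc' goto d→17
  17='bbddcd' goto ·  ←P5
  18='ab' goto ·  ←P6

BFS fail/out derivation:
  fail(1) 'd': from fail(0)=0 chase 'd': 0 ⇒ 0;  out={2}∪out(0)={2}
  fail(4) 'c': from fail(0)=0 chase 'c': 0 ⇒ 0;  out=∅∪out(0)=∅
  fail(9) 'a': from fail(0)=0 chase 'a': 0 ⇒ 0;  out=∅∪out(0)=∅
  fail(12) 'b': from fail(0)=0 chase 'b': 0 ⇒ 0;  out=∅∪out(0)=∅
  fail(2) 'db': from fail(1)=0 chase 'b': 0 ⇒ 12;  out=∅∪out(12)=∅
  fail(5) 'ca': from fail(4)=0 chase 'a': 0 ⇒ 9;  out={1}∪out(9)={1}
  fail(6) 'dc': from fail(1)=0 chase 'c': 0 ⇒ 4;  out=∅∪out(4)=∅
  fail(10) 'aa': from fail(9)=0 chase 'a': 0 ⇒ 9;  out=∅∪out(9)=∅
  fail(13) 'bb': from fail(12)=0 chase 'b': 0 ⇒ 12;  out=∅∪out(12)=∅
  fail(18) 'ab': from fail(9)=0 chase 'b': 0 ⇒ 12;  out={6}∪out(12)={6}
  fail(3) 'dba': from fail(2)=12 chase 'a': 12→0 ⇒ 9;  out={0}∪out(9)={0}
  fail(7) 'dcc': from fail(6)=4 chase 'c': 4→0 ⇒ 4;  out=∅∪out(4)=∅
  fail(11) 'aab': from fail(10)=9 chase 'b': 9 ⇒ 18;  out={4}∪out(18)={4,6}
  fail(14) 'bbd': from fail(13)=12 chase 'd': 12→0 ⇒ 1;  out=∅∪out(1)={2}
  fail(8) 'dcca': from fail(7)=4 chase 'a': 4 ⇒ 5;  out={3}∪out(5)={1,3}
  fail(15) 'bbdd': from fail(14)=1 chase 'd': 1→0 ⇒ 1;  out=∅∪out(1)={2}
  fail(16) 'bbddc': from fail(15)=1 chase 'c': 1 ⇒ 6;  out=∅∪out(6)=∅
  fail(17) 'bbddcd': from fail(16)=6 chase 'd': 6→4→0 ⇒ 1;  out={5}∪out(1)={2,5}

Scan:
i=0 'c': node 0→4
i=1 'c': node 4→4 (fail-walked)
i=2 'd': node 4→1 (fail-walked)  ** P2@[2:2]
i=3 'a': node 1→9 (fail-walked)
i=4 'a': node 9→10
i=5 'b': node 10→11  ** P4@[3:5],P6@[4:5]
i=6 'c': node 11→4 (fail-walked)
i=7 'a': node 4→5  ** P1@[6:7]
i=8 'c': node 5→4 (fail-walked)
i=9 'd': node 4→1 (fail-walked)  ** P2@[9:9]
i=10 'd': node 1→1 (fail-walked)  ** P2@[10:10]
i=11 'a': node 1→9 (fail-walked)
i=12 'a': node 9→10
i=13 'c': node 10→4 (fail-walked)
i=14 'c': node 4→4 (fail-walked)
i=15 'c': node 4→4 (fail-walked)
i=16 'a': node 4→5  ** P1@[15:16]
i=17 'b': node 5→18 (fail-walked)  ** P6@[16:17]
i=18 'b': node 18→13 (fail-walked)
i=19 'd': node 13→14  ** P2@[19:19]
i=20 'd': node 14→15  ** P2@[20:20]
i=21 'c': node 15→16
i=22 'd': node 16→17  ** P2@[22:22],P5@[17:22]
i=23 'c': node 17→6 (fail-walked)
i=24 'a': node 6→5 (fail-walked)  ** P1@[23:24]
i=25 'b': node 5→18 (fail-walked)  ** P6@[24:25]
i=26 'b': node 18→13 (fail-walked)
i=27 'd': node 13→14  ** P2@[27:27]
i=28 'a': node 14→9 (fail-walked)
i=29 'c': node 9→4 (fail-walked)
i=30 'a': node 4→5  ** P1@[29:30]
i=31 'd': node 5→1 (fail-walked)  ** P2@[31:31]
i=32 'c': node 1→6

Matches: [[2,2],[5,4],[5,6],[7,1],[9,2],[10,2],[16,1],[17,6],[19,2],[20,2],[22,2],[22,5],[24,1],[25,6],[27,2],[30,1],[31,2]]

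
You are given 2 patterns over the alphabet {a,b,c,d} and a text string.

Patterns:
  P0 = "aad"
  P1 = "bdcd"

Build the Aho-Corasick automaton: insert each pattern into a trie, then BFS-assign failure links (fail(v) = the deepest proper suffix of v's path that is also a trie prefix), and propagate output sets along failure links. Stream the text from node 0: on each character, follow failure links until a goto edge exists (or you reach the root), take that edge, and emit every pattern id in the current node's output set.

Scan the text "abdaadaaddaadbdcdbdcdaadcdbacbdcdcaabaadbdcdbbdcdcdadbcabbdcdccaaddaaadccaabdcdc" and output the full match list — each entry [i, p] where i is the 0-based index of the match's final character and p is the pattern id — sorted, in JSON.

Build:
Trie nodes:
  0='ε' goto a→1 b→4
  1='a' goto a→2
  2='aa' goto d→3
  3='aad' goto ·  [P0 ends]
  4='b' goto d→5
  5='bd' goto c→6
  6='bdc' goto d→7
  7='bdcd' goto ·  [P1 ends]

BFS fail/out derivation:
  n1('a'): parent n0 fail=0; on 'a' 0 → fail=0;  out ∅∪∅=∅
  n4('b'): parent n0 fail=0; on 'b' 0 → fail=0;  out ∅∪∅=∅
  n2('aa'): parent n1 fail=0; on 'a' 0 → fail=1;  out ∅∪∅=∅
  n5('bd'): parent n4 fail=0; on 'd' 0 → fail=0;  out ∅∪∅=∅
  n3('aad'): parent n2 fail=1; on 'd' 1→0 → fail=0;  out {0}∪∅={0}
  n6('bdc'): parent n5 fail=0; on 'c' 0 → fail=0;  out ∅∪∅=∅
  n7('bdcd'): parent n6 fail=0; on 'd' 0 → fail=0;  out {1}∪∅={1}

Text stream:
i=0 'a': node 0→1
i=1 'b': node 1→4 ·f
i=2 'd': node 4→5
i=3 'a': node 5→1 ·f
i=4 'a': node 1→2
i=5 'd': node 2→3  emit P0@[3:5]
i=6 'a': node 3→1 ·f
i=7 'a': node 1→2
i=8 'd': node 2→3  emit P0@[6:8]
i=9 'd': node 3→0 ·f
i=10 'a': node 0→1
i=11 'a': node 1→2
i=12 'd': node 2→3  emit P0@[10:12]
i=13 'b': node 3→4 ·f
i=14 'd': node 4→5
i=15 'c': node 5→6
i=16 'd': node 6→7  emit P1@[13:16]
i=17 'b': node 7→4 ·f
i=18 'd': node 4→5
i=19 'c': node 5→6
i=20 'd': node 6→7  emit P1@[17:20]
i=21 'a': node 7→1 ·f
i=22 'a': node 1→2
i=23 'd': node 2→3  emit P0@[21:23]
i=24 'c': node 3→0 ·f
i=25 'd': node 0→0
i=26 'b': node 0→4
i=27 'a': node 4→1 ·f
i=28 'c': node 1→0 ·f
i=29 'b': node 0→4
i=30 'd': node 4→5
i=31 'c': node 5→6
i=32 'd': node 6→7  emit P1@[29:32]
i=33 'c': node 7→0 ·f
i=34 'a': node 0→1
i=35 'a': node 1→2
i=36 'b': node 2→4 ·f
i=37 'a': node 4→1 ·f
i=38 'a': node 1→2
i=39 'd': node 2→3  emit P0@[37:39]
i=40 'b': node 3→4 ·f
i=41 'd': node 4→5
i=42 'c': node 5→6
i=43 'd': node 6→7  emit P1@[40:43]
i=44 'b': node 7→4 ·f
i=45 'b': node 4→4 ·f
i=46 'd': node 4→5
i=47 'c': node 5→6
i=48 'd': node 6→7  emit P1@[45:48]
i=49 'c': node 7→0 ·f
i=50 'd': node 0→0
i=51 'a': node 0→1
i=52 'd': node 1→0 ·f
i=53 'b': node 0→4
i=54 'c': node 4→0 ·f
i=55 'a': node 0→1
i=56 'b': node 1→4 ·f
i=57 'b': node 4→4 ·f
i=58 'd': node 4→5
i=59 'c': node 5→6
i=60 'd': node 6→7  emit P1@[57:60]
i=61 'c': node 7→0 ·f
i=62 'c': node 0→0
i=63 'a': node 0→1
i=64 'a': node 1→2
i=65 'd': node 2→3  emit P0@[63:65]
i=66 'd': node 3→0 ·f
i=67 'a': node 0→1
i=68 'a': node 1→2
i=69 'a': node 2→2 ·f
i=70 'd': node 2→3  emit P0@[68:70]
i=71 'c': node 3→0 ·f
i=72 'c': node 0→0
i=73 'a': node 0→1
i=74 'a': node 1→2
i=75 'b': node 2→4 ·f
i=76 'd': node 4→5
i=77 'c': node 5→6
i=78 'd': node 6→7  emit P1@[75:78]
i=79 'c': node 7→0 ·f

Matches: [[5,0],[8,0],[12,0],[16,1],[20,1],[23,0],[32,1],[39,0],[43,1],[48,1],[60,1],[65,0],[70,0],[78,1]]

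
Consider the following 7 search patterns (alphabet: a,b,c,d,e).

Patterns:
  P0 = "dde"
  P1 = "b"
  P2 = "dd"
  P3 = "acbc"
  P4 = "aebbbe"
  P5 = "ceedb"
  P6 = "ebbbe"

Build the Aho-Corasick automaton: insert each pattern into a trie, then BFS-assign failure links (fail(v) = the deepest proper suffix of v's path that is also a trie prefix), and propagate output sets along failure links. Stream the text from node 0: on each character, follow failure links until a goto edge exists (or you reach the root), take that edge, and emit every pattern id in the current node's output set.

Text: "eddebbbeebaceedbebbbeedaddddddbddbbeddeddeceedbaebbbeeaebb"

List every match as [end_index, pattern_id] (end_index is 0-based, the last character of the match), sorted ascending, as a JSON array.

Build:
Trie nodes:
  0='ε' goto a→5 b→4 c→14 d→1 e→19
  1='d' goto d→2
  2='dd' goto e→3  [P2 ends]
  3='dde' goto ·  [P0 ends]
  4='b' goto ·  [P1 ends]
  5='a' goto c→6 e→9
  6='ac' goto b→7
  7='acb' goto c→8
  8='acbc' goto ·  [P3 ends]
  9='ae' goto b→10
  10='aeb' goto b→11
  11='aebb' goto b→12
  12='aebbb' goto e→13
  13='aebbbe' goto ·  [P4 ends]
  14='c' goto e→15
  15='ce' goto e→16
  16='cee' goto d→17
  17='ceed' goto b→18
  18='ceedb' goto ·  [P5 ends]
  19='e' goto b→20
  20='eb' goto b→21
  21='ebb' goto b→22
  22='ebbb' goto e→23
  23='ebbbe' goto ·  [P6 ends]

BFS fail/out derivation:
  n1('d'): parent n0 fail=0; on 'd' 0 → fail=0;  out ∅∪∅=∅
  n4('b'): parent n0 fail=0; on 'b' 0 → fail=0;  out {1}∪∅={1}
  n5('a'): parent n0 fail=0; on 'a' 0 → fail=0;  out ∅∪∅=∅
  n14('c'): parent n0 fail=0; on 'c' 0 → fail=0;  out ∅∪∅=∅
  n19('e'): parent n0 fail=0; on 'e' 0 → fail=0;  out ∅∪∅=∅
  n2('dd'): parent n1 fail=0; on 'd' 0 → fail=1;  out {2}∪∅={2}
  n6('ac'): parent n5 fail=0; on 'c' 0 → fail=14;  out ∅∪∅=∅
  n9('ae'): parent n5 fail=0; on 'e' 0 → fail=19;  out ∅∪∅=∅
  n15('ce'): parent n14 fail=0; on 'e' 0 → fail=19;  out ∅∪∅=∅
  n20('eb'): parent n19 fail=0; on 'b' 0 → fail=4;  out ∅∪{1}={1}
  n3('dde'): parent n2 fail=1; on 'e' 1→0 → fail=19;  out {0}∪∅={0}
  n7('acb'): parent n6 fail=14; on 'b' 14→0 → fail=4;  out ∅∪{1}={1}
  n10('aeb'): parent n9 fail=19; on 'b' 19 → fail=20;  out ∅∪{1}={1}
  n16('cee'): parent n15 fail=19; on 'e' 19→0 → fail=19;  out ∅∪∅=∅
  n21('ebb'): parent n20 fail=4; on 'b' 4→0 → fail=4;  out ∅∪{1}={1}
  n8('acbc'): parent n7 fail=4; on 'c' 4→0 → fail=14;  out {3}∪∅={3}
  n11('aebb'): parent n10 fail=20; on 'b' 20 → fail=21;  out ∅∪{1}={1}
  n17('ceed'): parent n16 fail=19; on 'd' 19→0 → fail=1;  out ∅∪∅=∅
  n22('ebbb'): parent n21 fail=4; on 'b' 4→0 → fail=4;  out ∅∪{1}={1}
  n12('aebbb'): parent n11 fail=21; on 'b' 21 → fail=22;  out ∅∪{1}={1}
  n18('ceedb'): parent n17 fail=1; on 'b' 1→0 → fail=4;  out {5}∪{1}={1,5}
  n23('ebbbe'): parent n22 fail=4; on 'e' 4→0 → fail=19;  out {6}∪∅={6}
  n13('aebbbe'): parent n12 fail=22; on 'e' 22 → fail=23;  out {4}∪{6}={4,6}

Text stream:
pos 0 'e': at 19
pos 1 'd': at 1 ·f
pos 2 'd': at 2  emit P2@[1:2]
pos 3 'e': at 3  emit P0@[1:3]
pos 4 'b': at 20 ·f  emit P1@[4:4]
pos 5 'b': at 21  emit P1@[5:5]
pos 6 'b': at 22  emit P1@[6:6]
pos 7 'e': at 23  emit P6@[3:7]
pos 8 'e': at 19 ·f
pos 9 'b': at 20  emit P1@[9:9]
pos 10 'a': at 5 ·f
pos 11 'c': at 6
pos 12 'e': at 15 ·f
pos 13 'e': at 16
pos 14 'd': at 17
pos 15 'b': at 18  emit P1@[15:15],P5@[11:15]
pos 16 'e': at 19 ·f
pos 17 'b': at 20  emit P1@[17:17]
pos 18 'b': at 21  emit P1@[18:18]
pos 19 'b': at 22  emit P1@[19:19]
pos 20 'e': at 23  emit P6@[16:20]
pos 21 'e': at 19 ·f
pos 22 'd': at 1 ·f
pos 23 'a': at 5 ·f
pos 24 'd': at 1 ·f
pos 25 'd': at 2  emit P2@[24:25]
pos 26 'd': at 2 ·f  emit P2@[25:26]
pos 27 'd': at 2 ·f  emit P2@[26:27]
pos 28 'd': at 2 ·f  emit P2@[27:28]
pos 29 'd': at 2 ·f  emit P2@[28:29]
pos 30 'b': at 4 ·f  emit P1@[30:30]
pos 31 'd': at 1 ·f
pos 32 'd': at 2  emit P2@[31:32]
pos 33 'b': at 4 ·f  emit P1@[33:33]
pos 34 'b': at 4 ·f  emit P1@[34:34]
pos 35 'e': at 19 ·f
pos 36 'd': at 1 ·f
pos 37 'd': at 2  emit P2@[36:37]
pos 38 'e': at 3  emit P0@[36:38]
pos 39 'd': at 1 ·f
pos 40 'd': at 2  emit P2@[39:40]
pos 41 'e': at 3  emit P0@[39:41]
pos 42 'c': at 14 ·f
pos 43 'e': at 15
pos 44 'e': at 16
pos 45 'd': at 17
pos 46 'b': at 18  emit P1@[46:46],P5@[42:46]
pos 47 'a': at 5 ·f
pos 48 'e': at 9
pos 49 'b': at 10  emit P1@[49:49]
pos 50 'b': at 11  emit P1@[50:50]
pos 51 'b': at 12  emit P1@[51:51]
pos 52 'e': at 13  emit P4@[47:52],P6@[48:52]
pos 53 'e': at 19 ·f
pos 54 'a': at 5 ·f
pos 55 'e': at 9
pos 56 'b': at 10  emit P1@[56:56]
pos 57 'b': at 11  emit P1@[57:57]

All matches (sorted): [[2,2],[3,0],[4,1],[5,1],[6,1],[7,6],[9,1],[15,1],[15,5],[17,1],[18,1],[19,1],[20,6],[25,2],[26,2],[27,2],[28,2],[29,2],[30,1],[32,2],[33,1],[34,1],[37,2],[38,0],[40,2],[41,0],[46,1],[46,5],[49,1],[50,1],[51,1],[52,4],[52,6],[56,1],[57,1]]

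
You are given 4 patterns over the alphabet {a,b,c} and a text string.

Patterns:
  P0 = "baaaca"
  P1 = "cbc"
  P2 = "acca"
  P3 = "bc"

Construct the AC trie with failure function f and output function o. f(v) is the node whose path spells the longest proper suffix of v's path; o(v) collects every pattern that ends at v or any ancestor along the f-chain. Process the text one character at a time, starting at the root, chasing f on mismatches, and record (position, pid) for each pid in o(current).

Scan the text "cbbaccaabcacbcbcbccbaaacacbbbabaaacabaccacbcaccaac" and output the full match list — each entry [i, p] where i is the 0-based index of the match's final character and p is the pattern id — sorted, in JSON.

Build:
Trie nodes:
  0='ε' goto a→10 b→1 c→7
  1='b' goto a→2 c→14
  2='ba' goto a→3
  3='baa' goto a→4
  4='baaa' goto c→5
  5='baaac' goto a→6
  6='baaaca' goto ·  ←P0
  7='c' goto b→8
  8='cb' goto c→9
  9='cbc' goto ·  ←P1
  10='a' goto c→11
  11='ac' goto c→12
  12='acc' goto a→13
  13='acca' goto ·  ←P2
  14='bc' goto ·  ←P3

Failure links (BFS by depth):
  n1('b'): parent n0 fail=0; on 'b' 0 → fail=0;  out ∅∪∅=∅
  n7('c'): parent n0 fail=0; on 'c' 0 → fail=0;  out ∅∪∅=∅
  n10('a'): parent n0 fail=0; on 'a' 0 → fail=0;  out ∅∪∅=∅
  n2('ba'): parent n1 fail=0; on 'a' 0 → fail=10;  out ∅∪∅=∅
  n8('cb'): parent n7 fail=0; on 'b' 0 → fail=1;  out ∅∪∅=∅
  n11('ac'): parent n10 fail=0; on 'c' 0 → fail=7;  out ∅∪∅=∅
  n14('bc'): parent n1 fail=0; on 'c' 0 → fail=7;  out {3}∪∅={3}
  n3('baa'): parent n2 fail=10; on 'a' 10→0 → fail=10;  out ∅∪∅=∅
  n9('cbc'): parent n8 fail=1; on 'c' 1 → fail=14;  out {1}∪{3}={1,3}
  n12('acc'): parent n11 fail=7; on 'c' 7→0 → fail=7;  out ∅∪∅=∅
  n4('baaa'): parent n3 fail=10; on 'a' 10→0 → fail=10;  out ∅∪∅=∅
  n13('acca'): parent n12 fail=7; on 'a' 7→0 → fail=10;  out {2}∪∅={2}
  n5('baaac'): parent n4 fail=10; on 'c' 10 → fail=11;  out ∅∪∅=∅
  n6('baaaca'): parent n5 fail=11; on 'a' 11→7→0 → fail=10;  out {0}∪∅={0}

Text stream:
i=0 'c': node 0→7
i=1 'b': node 7→8
i=2 'b': node 8→1 (fail-walked)
i=3 'a': node 1→2
i=4 'c': node 2→11 (fail-walked)
i=5 'c': node 11→12
i=6 'a': node 12→13  ** P2@[3:6]
i=7 'a': node 13→10 (fail-walked)
i=8 'b': node 10→1 (fail-walked)
i=9 'c': node 1→14  ** P3@[8:9]
i=10 'a': node 14→10 (fail-walked)
i=11 'c': node 10→11
i=12 'b': node 11→8 (fail-walked)
i=13 'c': node 8→9  ** P1@[11:13],P3@[12:13]
i=14 'b': node 9→8 (fail-walked)
i=15 'c': node 8→9  ** P1@[13:15],P3@[14:15]
i=16 'b': node 9→8 (fail-walked)
i=17 'c': node 8→9  ** P1@[15:17],P3@[16:17]
i=18 'c': node 9→7 (fail-walked)
i=19 'b': node 7→8
i=20 'a': node 8→2 (fail-walked)
i=21 'a': node 2→3
i=22 'a': node 3→4
i=23 'c': node 4→5
i=24 'a': node 5→6  ** P0@[19:24]
i=25 'c': node 6→11 (fail-walked)
i=26 'b': node 11→8 (fail-walked)
i=27 'b': node 8→1 (fail-walked)
i=28 'b': node 1→1 (fail-walked)
i=29 'a': node 1→2
i=30 'b': node 2→1 (fail-walked)
i=31 'a': node 1→2
i=32 'a': node 2→3
i=33 'a': node 3→4
i=34 'c': node 4→5
i=35 'a': node 5→6  ** P0@[30:35]
i=36 'b': node 6→1 (fail-walked)
i=37 'a': node 1→2
i=38 'c': node 2→11 (fail-walked)
i=39 'c': node 11→12
i=40 'a': node 12→13  ** P2@[37:40]
i=41 'c': node 13→11 (fail-walked)
i=42 'b': node 11→8 (fail-walked)
i=43 'c': node 8→9  ** P1@[41:43],P3@[42:43]
i=44 'a': node 9→10 (fail-walked)
i=45 'c': node 10→11
i=46 'c': node 11→12
i=47 'a': node 12→13  ** P2@[44:47]
i=48 'a': node 13→10 (fail-walked)
i=49 'c': node 10→11

Matches: [[6,2],[9,3],[13,1],[13,3],[15,1],[15,3],[17,1],[17,3],[24,0],[35,0],[40,2],[43,1],[43,3],[47,2]]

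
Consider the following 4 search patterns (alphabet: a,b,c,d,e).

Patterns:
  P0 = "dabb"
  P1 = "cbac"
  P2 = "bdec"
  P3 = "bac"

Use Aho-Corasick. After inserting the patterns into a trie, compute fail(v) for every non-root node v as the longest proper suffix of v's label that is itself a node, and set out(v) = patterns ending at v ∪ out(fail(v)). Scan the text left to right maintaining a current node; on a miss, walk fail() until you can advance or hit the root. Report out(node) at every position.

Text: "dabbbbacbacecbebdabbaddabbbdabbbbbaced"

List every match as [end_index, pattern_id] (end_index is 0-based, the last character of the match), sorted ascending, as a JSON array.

Construct AC machine:
Trie nodes:
  n0 'ε': b→9 c→5 d→1
  n1 'd': a→2
  n2 'da': b→3
  n3 'dab': b→4
  n4 'dabb': ·  ←P0
  n5 'c': b→6
  n6 'cb': a→7
  n7 'cba': c→8
  n8 'cbac': ·  ←P1
  n9 'b': a→13 d→10
  n10 'bd': e→11
  n11 'bde': c→12
  n12 'bdec': ·  ←P2
  n13 'ba': c→14
  n14 'bac': ·  ←P3

Failure links (BFS by depth):
  fail(1) 'd': from fail(0)=0 chase 'd': 0 ⇒ 0;  out=∅∪out(0)=∅
  fail(5) 'c': from fail(0)=0 chase 'c': 0 ⇒ 0;  out=∅∪out(0)=∅
  fail(9) 'b': from fail(0)=0 chase 'b': 0 ⇒ 0;  out=∅∪out(0)=∅
  fail(2) 'da': from fail(1)=0 chase 'a': 0 ⇒ 0;  out=∅∪out(0)=∅
  fail(6) 'cb': from fail(5)=0 chase 'b': 0 ⇒ 9;  out=∅∪out(9)=∅
  fail(10) 'bd': from fail(9)=0 chase 'd': 0 ⇒ 1;  out=∅∪out(1)=∅
  fail(13) 'ba': from fail(9)=0 chase 'a': 0 ⇒ 0;  out=∅∪out(0)=∅
  fail(3) 'dab': from fail(2)=0 chase 'b': 0 ⇒ 9;  out=∅∪out(9)=∅
  fail(7) 'cba': from fail(6)=9 chase 'a': 9 ⇒ 13;  out=∅∪out(13)=∅
  fail(11) 'bde': from fail(10)=1 chase 'e': 1→0 ⇒ 0;  out=∅∪out(0)=∅
  fail(14) 'bac': from fail(13)=0 chase 'c': 0 ⇒ 5;  out={3}∪out(5)={3}
  fail(4) 'dabb': from fail(3)=9 chase 'b': 9→0 ⇒ 9;  out={0}∪out(9)={0}
  fail(8) 'cbac': from fail(7)=13 chase 'c': 13 ⇒ 14;  out={1}∪out(14)={1,3}
  fail(12) 'bdec': from fail(11)=0 chase 'c': 0 ⇒ 5;  out={2}∪out(5)={2}

Scan:
pos 0 'd': at 1
pos 1 'a': at 2
pos 2 'b': at 3
pos 3 'b': at 4  ** P0@[0:3]
pos 4 'b': at 9 ·f
pos 5 'b': at 9 ·f
pos 6 'a': at 13
pos 7 'c': at 14  ** P3@[5:7]
pos 8 'b': at 6 ·f
pos 9 'a': at 7
pos 10 'c': at 8  ** P1@[7:10],P3@[8:10]
pos 11 'e': at 0 ·f
pos 12 'c': at 5
pos 13 'b': at 6
pos 14 'e': at 0 ·f
pos 15 'b': at 9
pos 16 'd': at 10
pos 17 'a': at 2 ·f
pos 18 'b': at 3
pos 19 'b': at 4  ** P0@[16:19]
pos 20 'a': at 13 ·f
pos 21 'd': at 1 ·f
pos 22 'd': at 1 ·f
pos 23 'a': at 2
pos 24 'b': at 3
pos 25 'b': at 4  ** P0@[22:25]
pos 26 'b': at 9 ·f
pos 27 'd': at 10
pos 28 'a': at 2 ·f
pos 29 'b': at 3
pos 30 'b': at 4  ** P0@[27:30]
pos 31 'b': at 9 ·f
pos 32 'b': at 9 ·f
pos 33 'b': at 9 ·f
pos 34 'a': at 13
pos 35 'c': at 14  ** P3@[33:35]
pos 36 'e': at 0 ·f
pos 37 'd': at 1

Result: [[3,0],[7,3],[10,1],[10,3],[19,0],[25,0],[30,0],[35,3]]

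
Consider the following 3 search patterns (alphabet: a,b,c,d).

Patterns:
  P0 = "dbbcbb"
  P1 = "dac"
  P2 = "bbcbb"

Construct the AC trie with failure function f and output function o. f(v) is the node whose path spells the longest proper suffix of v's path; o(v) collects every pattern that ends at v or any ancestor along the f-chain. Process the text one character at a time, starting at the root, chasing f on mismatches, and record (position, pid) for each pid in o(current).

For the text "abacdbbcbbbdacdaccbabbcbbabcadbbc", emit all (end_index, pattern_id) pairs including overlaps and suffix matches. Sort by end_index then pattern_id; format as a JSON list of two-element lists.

Build:
Trie nodes:
  0='ε' goto b→9 d→1
  1='d' goto a→7 b→2
  2='db' goto b→3
  3='dbb' goto c→4
  4='dbbc' goto b→5
  5='dbbcb' goto b→6
  6='dbbcbb' goto ·  ←P0
  7='da' goto c→8
  8='dac' goto ·  ←P1
  9='b' goto b→10
  10='bb' goto c→11
  11='bbc' goto b→12
  12='bbcb' goto b→13
  13='bbcbb' goto ·  ←P2

Failure links (BFS by depth):
  n1('d'): parent n0 fail=0; on 'd' 0 → fail=0;  out ∅∪∅=∅
  n9('b'): parent n0 fail=0; on 'b' 0 → fail=0;  out ∅∪∅=∅
  n2('db'): parent n1 fail=0; on 'b' 0 → fail=9;  out ∅∪∅=∅
  n7('da'): parent n1 fail=0; on 'a' 0 → fail=0;  out ∅∪∅=∅
  n10('bb'): parent n9 fail=0; on 'b' 0 → fail=9;  out ∅∪∅=∅
  n3('dbb'): parent n2 fail=9; on 'b' 9 → fail=10;  out ∅∪∅=∅
  n8('dac'): parent n7 fail=0; on 'c' 0 → fail=0;  out {1}∪∅={1}
  n11('bbc'): parent n10 fail=9; on 'c' 9→0 → fail=0;  out ∅∪∅=∅
  n4('dbbc'): parent n3 fail=10; on 'c' 10 → fail=11;  out ∅∪∅=∅
  n12('bbcb'): parent n11 fail=0; on 'b' 0 → fail=9;  out ∅∪∅=∅
  n5('dbbcb'): parent n4 fail=11; on 'b' 11 → fail=12;  out ∅∪∅=∅
  n13('bbcbb'): parent n12 fail=9; on 'b' 9 → fail=10;  out {2}∪∅={2}
  n6('dbbcbb'): parent n5 fail=12; on 'b' 12 → fail=13;  out {0}∪{2}={0,2}

Text stream:
pos 0 'a': at 0
pos 1 'b': at 9
pos 2 'a': at 0 ·f
pos 3 'c': at 0
pos 4 'd': at 1
pos 5 'b': at 2
pos 6 'b': at 3
pos 7 'c': at 4
pos 8 'b': at 5
pos 9 'b': at 6  → match P0@[4:9],P2@[5:9]
pos 10 'b': at 10 ·f
pos 11 'd': at 1 ·f
pos 12 'a': at 7
pos 13 'c': at 8  → match P1@[11:13]
pos 14 'd': at 1 ·f
pos 15 'a': at 7
pos 16 'c': at 8  → match P1@[14:16]
pos 17 'c': at 0 ·f
pos 18 'b': at 9
pos 19 'a': at 0 ·f
pos 20 'b': at 9
pos 21 'b': at 10
pos 22 'c': at 11
pos 23 'b': at 12
pos 24 'b': at 13  → match P2@[20:24]
pos 25 'a': at 0 ·f
pos 26 'b': at 9
pos 27 'c': at 0 ·f
pos 28 'a': at 0
pos 29 'd': at 1
pos 30 'b': at 2
pos 31 'b': at 3
pos 32 'c': at 4

Matches: [[9,0],[9,2],[13,1],[16,1],[24,2]]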